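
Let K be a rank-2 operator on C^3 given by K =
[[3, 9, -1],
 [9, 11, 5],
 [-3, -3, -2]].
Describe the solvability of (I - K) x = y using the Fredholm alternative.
(I - K) is invertible (det(I - K) = -75 ≠ 0), so for every y in C^3 the equation (I - K) x = y has a unique solution.

K has rank 2 and factors as K = U V^T = u1 v1^T + u2 v2^T with u1 = (1, 3, -1), v1 = (3, 3, 2), u2 = (-3, -1, 0), v2 = (0, -2, 1) (multiplying out reproduces the displayed K). The nonzero eigenvalues of U V^T coincide with those of the 2 x 2 matrix G = V^T U = [[v1·u1, v1·u2], [v2·u1, v2·u2]] = [[10, -12], [-7, 2]], and by the Sylvester determinant identity det(I_3 - U V^T) = det(I_2 - V^T U) = det([[-9, 12], [7, -1]]) = (-9)(-1) - (12)(7) = -75. (Direct check: I - K =
[[-2, -9, 1],
 [-9, -10, -5],
 [3, 3, 3]]
has determinant -75.) The finite-dimensional Fredholm alternative says: either (I - K) is invertible, or ker(I - K) ≠ {0} and then range(I - K) = ker((I - K)^*)^⊥, with dim ker(I - K) = dim ker((I - K)^*). Since det(I - K) ≠ 0, 1 is not an eigenvalue of K and ker(I - K) = {0}, so we are in the first case: for every y there is a unique x = (I - K)^(-1) y. (Explicitly, by the Woodbury identity, (I - U V^T)^(-1) = I + U (I_2 - G)^(-1) V^T.)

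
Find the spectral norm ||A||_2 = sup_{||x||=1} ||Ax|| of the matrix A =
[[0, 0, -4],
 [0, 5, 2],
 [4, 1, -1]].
||A||_2 ≈ 5.734 (= sqrt(largest eigenvalue of A^T A))

||A||_2 = sigma_max(A) = sqrt(lambda_max(A^T A)). Form the symmetric matrix M = A^T A =
[[16, 4, -4],
 [4, 26, 9],
 [-4, 9, 21]].
Its characteristic polynomial (trace, sum of principal 2x2 minors, determinant of M give the coefficients) is
  p(λ) = det(λ I - M) = λ^3 - 63λ^2 + 1185λ - 6400.
No integer candidate from the rational root theorem (±divisors of 6400) is a root, so the roots are irrational. The cubic discriminant is Δ = 10475325 > 0, so there are three distinct real roots. p(9) = -109 and p(10) = 150 have opposite signs, so a root lies in (9, 10); Newton's method refines it to λ ≈ 9.3891. p(20) = 100 and p(21) = -37 have opposite signs, so a root lies in (20, 21); Newton's method refines it to λ ≈ 20.7317. p(32) = -224 and p(33) = 35 have opposite signs, so a root lies in (32, 33); Newton's method refines it to λ ≈ 32.8792. Check (Vieta): the three roots sum to 63, matching tr M = 63.
So the eigenvalues of A^T A are ≈ 9.3891, 20.7317, 32.8792 (all ≥ 0, as they must be for A^T A). The largest is λ_max ≈ 32.8792, hence ||A||_2 = sqrt(λ_max) ≈ 5.734.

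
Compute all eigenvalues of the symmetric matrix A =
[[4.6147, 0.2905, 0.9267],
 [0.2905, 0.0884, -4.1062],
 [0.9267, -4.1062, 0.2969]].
sigma(A) ≈ {-4, 4, 5}

A is real symmetric, so its spectrum consists of real eigenvalues. Expanding the characteristic polynomial of the displayed matrix gives
  det(λ I - A) = p(λ) = λ^3 + (-5)λ^2 + (-16)λ + (79.9986).
Solving p(λ) = 0 yields eigenvalues ≈ -4, 4, 5. (A is shown rounded to 4 decimals, so these recover the underlying integer eigenvalues to within that precision.)
Verification: the trace of A = 5 equals the sum of eigenvalues 5, and det(A) ≈ -79.9986 matches the eigenvalue product -80.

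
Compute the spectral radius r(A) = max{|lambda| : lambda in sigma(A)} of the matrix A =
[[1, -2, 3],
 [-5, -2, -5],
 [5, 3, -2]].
r(A) ≈ 4.2841

The eigenvalues of A are the roots of its characteristic polynomial. With M = A (coefficients from the trace, the sum of principal 2x2 minors, and det A):
  p(λ) = det(λ I - M) = λ^3 + 3λ^2 - 10λ - 74.
No integer candidate from the rational root theorem (±divisors of 74) is a root, so the roots are irrational. The cubic discriminant is Δ = -95000 < 0, so there is one real root and a complex-conjugate pair. p(4) = -2 and p(5) = 76 have opposite signs, so a root lies in (4, 5); Newton's method refines it to λ ≈ 4.032. Dividing out (λ - (4.032)) leaves approximately λ^2 + 7.032λ + 18.3531. For λ^2 + 7.032λ + 18.3531 the discriminant is -23.9634. It is negative, so the remaining roots are the complex-conjugate pair λ ≈ -3.516 ± 2.4476i. Their product equals the constant term, so |λ|^2 ≈ 18.3531 and |λ| ≈ 4.2841.
Thus the eigenvalues (to 4 decimals) are 4.032 (modulus 4.032); -3.516 ± 2.4476i (modulus 4.2841). The spectral radius is the largest modulus: r(A) ≈ 4.2841. (Cross-check: r(A) ≤ ||A||_2 ≈ 8.3738; equality holds whenever A is normal, though it can also hold for some non-normal A.)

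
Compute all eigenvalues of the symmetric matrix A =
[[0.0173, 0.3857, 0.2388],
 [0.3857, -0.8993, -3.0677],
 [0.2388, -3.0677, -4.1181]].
sigma(A) ≈ {-6, 0, 1}

A is real symmetric, so its spectrum consists of real eigenvalues. Expanding the characteristic polynomial of the displayed matrix gives
  det(λ I - A) = p(λ) = λ^3 + (5)λ^2 + (-6)λ + (0).
Solving p(λ) = 0 yields eigenvalues ≈ -6, 0, 1. (A is shown rounded to 4 decimals, so these recover the underlying integer eigenvalues to within that precision.)
Verification: the trace of A = -5 equals the sum of eigenvalues -5, and det(A) ≈ 0.0001 matches the eigenvalue product 0.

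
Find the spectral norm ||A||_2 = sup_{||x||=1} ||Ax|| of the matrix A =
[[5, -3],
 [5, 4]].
||A||_2 = sqrt((75 + sqrt(725))/2) ≈ 7.1388 (= sqrt(largest eigenvalue of A^T A))

||A||_2 = sigma_max(A) = sqrt(lambda_max(A^T A)). Form the symmetric matrix M = A^T A =
[[50, 5],
 [5, 25]].
Its characteristic polynomial (trace, determinant of M give the coefficients) is
  p(λ) = det(λ I - M) = λ^2 - 75λ + 1225.
For λ^2 - 75λ + 1225 the discriminant is 725. It is nonnegative but not a perfect square, so the roots are real and irrational: λ = (75 ± sqrt(725))/2 ≈ 50.9629, 24.0371.
So the eigenvalues of A^T A are ≈ 24.0371, 50.9629 (all ≥ 0, as they must be for A^T A). The largest is λ_max = (75 + sqrt(725))/2 ≈ 50.9629, hence ||A||_2 = sqrt(λ_max) = sqrt((75 + sqrt(725))/2) ≈ 7.1388.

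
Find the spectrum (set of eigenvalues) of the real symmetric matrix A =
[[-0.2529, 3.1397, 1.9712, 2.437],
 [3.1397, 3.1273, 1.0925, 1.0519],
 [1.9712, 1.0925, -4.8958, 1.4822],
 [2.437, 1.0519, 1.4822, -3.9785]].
sigma(A) ≈ {-6, -5, -1, 6}

A is real symmetric, so its spectrum consists of real eigenvalues. Expanding the characteristic polynomial of the displayed matrix gives
  det(λ I - A) = p(λ) = λ^4 + (6)λ^3 + (-31)λ^2 + (-215.9966)λ + (-179.9842).
Solving p(λ) = 0 yields eigenvalues ≈ -6, -5, -1, 6. (A is shown rounded to 4 decimals, so these recover the underlying integer eigenvalues to within that precision.)
Verification: the trace of A = -6 equals the sum of eigenvalues -6, and det(A) ≈ -179.9842 matches the eigenvalue product -180.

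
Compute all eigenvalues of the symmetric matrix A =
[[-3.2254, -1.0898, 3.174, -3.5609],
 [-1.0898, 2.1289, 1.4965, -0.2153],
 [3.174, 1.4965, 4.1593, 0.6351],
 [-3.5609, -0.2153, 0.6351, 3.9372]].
sigma(A) ≈ {-6, 2, 5, 6}

A is real symmetric, so its spectrum consists of real eigenvalues. Expanding the characteristic polynomial of the displayed matrix gives
  det(λ I - A) = p(λ) = λ^4 + (-7)λ^3 + (-26)λ^2 + (251.9977)λ + (-360.0014).
Solving p(λ) = 0 yields eigenvalues ≈ -6, 2, 5, 6. (A is shown rounded to 4 decimals, so these recover the underlying integer eigenvalues to within that precision.)
Verification: the trace of A = 7 equals the sum of eigenvalues 7, and det(A) ≈ -360.0014 matches the eigenvalue product -360.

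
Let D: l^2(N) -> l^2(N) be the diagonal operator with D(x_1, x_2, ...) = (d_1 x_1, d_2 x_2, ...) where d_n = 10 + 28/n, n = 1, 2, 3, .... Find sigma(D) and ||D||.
sigma(D) = {10 + 28/n : n ≥ 1} ∪ {10}; ||D|| = 38

A bounded diagonal operator on l^2 with diagonal entries d_n has spectrum equal to the closure of {d_n : n ≥ 1}: every d_n is an eigenvalue (with eigenvector e_n), so {d_n} ⊂ sigma(D); the spectrum is closed, so its closure is too; and for lambda not in the closure, (D - lambda I) has bounded inverse (the diagonal entries 1/(d_n - lambda) are bounded). For our sequence d_n = 10 + 28/n, n = 1, 2, 3, ...:
  - {d_n} = {10 + 28/n : n ≥ 1}; the only limit point is 10
  - closure = {10 + 28/n : n ≥ 1} ∪ {10}
For the norm: a diagonal operator has ||D|| = sup_n |d_n|. Here d_n = 10 + 28/n is positive and decreasing, so sup_n |d_n| = d_1 = 10 + 28 = 38. So ||D|| = 38.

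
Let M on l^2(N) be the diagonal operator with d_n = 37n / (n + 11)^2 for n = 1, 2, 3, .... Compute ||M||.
||M|| = 37/44 (attained at n = 11)

For M diagonal, ||M|| = sup_n |d_n|. Treat f(x) = 37x / (x + 11)^2 for real x > 0. By the quotient rule, f'(x) = 37(11 - x)/(x + 11)^3, which is positive for x < 11 and negative for x > 11. So f has a unique maximum at x = 11, and since 11 is a positive integer, the supremum over n ≥ 1 is attained at n = 11: d_11 = 37·11/(11 + 11)^2 = 37·11/484 = 37/44. Hence ||M|| = 37/44.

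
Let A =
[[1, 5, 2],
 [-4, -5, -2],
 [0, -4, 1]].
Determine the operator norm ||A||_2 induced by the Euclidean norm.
||A||_2 ≈ 9.0171 (= sqrt(largest eigenvalue of A^T A))

||A||_2 = sigma_max(A) = sqrt(lambda_max(A^T A)). Form the symmetric matrix M = A^T A =
[[17, 25, 10],
 [25, 66, 16],
 [10, 16, 9]].
Its characteristic polynomial (trace, sum of principal 2x2 minors, determinant of M give the coefficients) is
  p(λ) = det(λ I - M) = λ^3 - 92λ^2 + 888λ - 1521.
No integer candidate from the rational root theorem (±divisors of 1521) is a root, so the roots are irrational. The cubic discriminant is Δ = 1310000517 > 0, so there are three distinct real roots. p(2) = -105 and p(3) = 342 have opposite signs, so a root lies in (2, 3); Newton's method refines it to λ ≈ 2.2041. p(8) = 207 and p(9) = -252 have opposite signs, so a root lies in (8, 9); Newton's method refines it to λ ≈ 8.4872. p(81) = -1764 and p(82) = 4055 have opposite signs, so a root lies in (81, 82); Newton's method refines it to λ ≈ 81.3087. Check (Vieta): the three roots sum to 92, matching tr M = 92.
So the eigenvalues of A^T A are ≈ 2.2041, 8.4872, 81.3087 (all ≥ 0, as they must be for A^T A). The largest is λ_max ≈ 81.3087, hence ||A||_2 = sqrt(λ_max) ≈ 9.0171.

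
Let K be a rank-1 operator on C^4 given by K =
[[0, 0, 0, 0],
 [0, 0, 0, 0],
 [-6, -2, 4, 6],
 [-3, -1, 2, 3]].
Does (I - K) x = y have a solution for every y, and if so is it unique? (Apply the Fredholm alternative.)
(I - K) is invertible (det(I - K) = -6 ≠ 0), so for every y in C^4 the equation (I - K) x = y has a unique solution.

K has rank 1, so it is an outer product K = u v^T: every row of K is a multiple of one row vector. Reading off the entries, u = (0, 0, -2, -1) and v = (3, 1, -2, -3) (row i of K equals u_i·v^T). A rank-one matrix u v^T satisfies K u = u (v·u) and kills the (3)-dimensional subspace v^⊥, so its characteristic polynomial is lambda^3 (lambda - v·u) with v·u = tr K = 7. Hence the eigenvalues of I - K are 1 (multiplicity 3) and 1 - (7) = -6, so det(I - K) = -6. (Direct check: I - K =
[[1, 0, 0, 0],
 [0, 1, 0, 0],
 [6, 2, -3, -6],
 [3, 1, -2, -2]]
has determinant -6.) The finite-dimensional Fredholm alternative says: either (I - K) is invertible, or ker(I - K) ≠ {0} and then range(I - K) = ker((I - K)^*)^⊥, with dim ker(I - K) = dim ker((I - K)^*). Since det(I - K) ≠ 0, 1 is not an eigenvalue of K and ker(I - K) = {0}, so we are in the first case: for every y there is a unique x = (I - K)^(-1) y. Explicitly, by the Sherman–Morrison formula, (I - u v^T)^(-1) = I + u v^T/(1 - v·u), i.e. (I - K)^(-1) = I + K/(-6).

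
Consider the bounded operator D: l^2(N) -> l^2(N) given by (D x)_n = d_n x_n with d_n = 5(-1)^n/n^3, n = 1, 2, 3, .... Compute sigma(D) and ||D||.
sigma(D) = {5(-1)^n/n^3 : n ≥ 1} ∪ {0}; ||D|| = 5

A bounded diagonal operator on l^2 with diagonal entries d_n has spectrum equal to the closure of {d_n : n ≥ 1}: every d_n is an eigenvalue (with eigenvector e_n), so {d_n} ⊂ sigma(D); the spectrum is closed, so its closure is too; and for lambda not in the closure, (D - lambda I) has bounded inverse (the diagonal entries 1/(d_n - lambda) are bounded). For our sequence d_n = 5(-1)^n/n^3, n = 1, 2, 3, ...:
  - {d_n} = {5(-1)^n/n^3 : n ≥ 1}; the only limit point is 0
  - closure = {5(-1)^n/n^3 : n ≥ 1} ∪ {0}
For the norm: a diagonal operator has ||D|| = sup_n |d_n|. Here |d_n| = 5/n^3 is decreasing, so sup_n |d_n| = |d_1| = 5. So ||D|| = 5.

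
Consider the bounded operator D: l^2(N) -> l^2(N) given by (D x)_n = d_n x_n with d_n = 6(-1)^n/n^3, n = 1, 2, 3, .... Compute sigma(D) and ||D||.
sigma(D) = {6(-1)^n/n^3 : n ≥ 1} ∪ {0}; ||D|| = 6

A bounded diagonal operator on l^2 with diagonal entries d_n has spectrum equal to the closure of {d_n : n ≥ 1}: every d_n is an eigenvalue (with eigenvector e_n), so {d_n} ⊂ sigma(D); the spectrum is closed, so its closure is too; and for lambda not in the closure, (D - lambda I) has bounded inverse (the diagonal entries 1/(d_n - lambda) are bounded). For our sequence d_n = 6(-1)^n/n^3, n = 1, 2, 3, ...:
  - {d_n} = {6(-1)^n/n^3 : n ≥ 1}; the only limit point is 0
  - closure = {6(-1)^n/n^3 : n ≥ 1} ∪ {0}
For the norm: a diagonal operator has ||D|| = sup_n |d_n|. Here |d_n| = 6/n^3 is decreasing, so sup_n |d_n| = |d_1| = 6. So ||D|| = 6.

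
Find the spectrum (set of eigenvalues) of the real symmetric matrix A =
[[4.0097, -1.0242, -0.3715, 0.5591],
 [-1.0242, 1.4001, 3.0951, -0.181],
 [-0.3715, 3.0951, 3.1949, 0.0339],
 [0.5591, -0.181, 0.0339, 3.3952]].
sigma(A) ≈ {-1, 3, 4, 6}

A is real symmetric, so its spectrum consists of real eigenvalues. Expanding the characteristic polynomial of the displayed matrix gives
  det(λ I - A) = p(λ) = λ^4 + (-12)λ^3 + (41)λ^2 + (-18)λ + (-71.9978).
Solving p(λ) = 0 yields eigenvalues ≈ -1, 3, 4, 6. (A is shown rounded to 4 decimals, so these recover the underlying integer eigenvalues to within that precision.)
Verification: the trace of A = 12 equals the sum of eigenvalues 12, and det(A) ≈ -71.9978 matches the eigenvalue product -72.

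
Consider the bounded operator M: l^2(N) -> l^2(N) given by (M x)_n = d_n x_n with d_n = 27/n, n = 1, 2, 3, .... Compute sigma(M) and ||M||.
sigma(M) = {27/n : n ≥ 1} ∪ {0}; ||M|| = 27

A bounded diagonal operator on l^2 with diagonal entries d_n has spectrum equal to the closure of {d_n : n ≥ 1}: every d_n is an eigenvalue (with eigenvector e_n), so {d_n} ⊂ sigma(M); the spectrum is closed, so its closure is too; and for lambda not in the closure, (M - lambda I) has bounded inverse (the diagonal entries 1/(d_n - lambda) are bounded). For our sequence d_n = 27/n, n = 1, 2, 3, ...:
  - {d_n} = {27/n : n ≥ 1}; the only limit point is 0
  - closure = {27/n : n ≥ 1} ∪ {0}
For the norm: a diagonal operator has ||M|| = sup_n |d_n|. Here d_n = 27/n is positive and decreasing, so sup_n |d_n| = d_1 = 27. So ||M|| = 27.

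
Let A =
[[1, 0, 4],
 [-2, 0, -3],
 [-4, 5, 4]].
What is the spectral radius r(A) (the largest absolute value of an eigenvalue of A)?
r(A) ≈ 6.2171

The eigenvalues of A are the roots of its characteristic polynomial. With M = A (coefficients from the trace, the sum of principal 2x2 minors, and det A):
  p(λ) = det(λ I - M) = λ^3 - 5λ^2 + 35λ + 25.
No integer candidate from the rational root theorem (±divisors of 25) is a root, so the roots are irrational. The cubic discriminant is Δ = -224000 < 0, so there is one real root and a complex-conjugate pair. p(-1) = -16 and p(0) = 25 have opposite signs, so a root lies in (-1, 0); Newton's method refines it to λ ≈ -0.6468. Dividing out (λ - (-0.6468)) leaves approximately λ^2 - 5.6468λ + 38.6523. For λ^2 - 5.6468λ + 38.6523 the discriminant is -122.7229. It is negative, so the remaining roots are the complex-conjugate pair λ ≈ 2.8234 ± 5.539i. Their product equals the constant term, so |λ|^2 ≈ 38.6523 and |λ| ≈ 6.2171.
Thus the eigenvalues (to 4 decimals) are -0.6468 (modulus 0.6468); 2.8234 ± 5.539i (modulus 6.2171). The spectral radius is the largest modulus: r(A) ≈ 6.2171. (Cross-check: r(A) ≤ ||A||_2 ≈ 7.8482; equality holds whenever A is normal, though it can also hold for some non-normal A.)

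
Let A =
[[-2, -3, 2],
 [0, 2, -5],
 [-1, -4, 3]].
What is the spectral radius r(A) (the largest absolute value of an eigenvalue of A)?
r(A) ≈ 6.6765

The eigenvalues of A are the roots of its characteristic polynomial. With M = A (coefficients from the trace, the sum of principal 2x2 minors, and det A):
  p(λ) = det(λ I - M) = λ^3 - 3λ^2 - 22λ - 17.
No integer candidate from the rational root theorem (±divisors of 17) is a root, so the roots are irrational. The cubic discriminant is Δ = 17113 > 0, so there are three distinct real roots. p(-3) = -5 and p(-2) = 7 have opposite signs, so a root lies in (-3, -2); Newton's method refines it to λ ≈ -2.7509. p(-1) = 1 and p(0) = -17 have opposite signs, so a root lies in (-1, 0); Newton's method refines it to λ ≈ -0.9256. p(6) = -41 and p(7) = 25 have opposite signs, so a root lies in (6, 7); Newton's method refines it to λ ≈ 6.6765. Check (Vieta): the three roots sum to 3, matching tr M = 3.
Thus the eigenvalues (to 4 decimals) are -2.7509 (modulus 2.7509); -0.9256 (modulus 0.9256); 6.6765 (modulus 6.6765). The spectral radius is the largest modulus: r(A) ≈ 6.6765. (Cross-check: r(A) ≤ ||A||_2 ≈ 8.0139; equality holds whenever A is normal, though it can also hold for some non-normal A.)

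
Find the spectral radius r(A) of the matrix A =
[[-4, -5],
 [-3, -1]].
r(A) = (5 + sqrt(69))/2 ≈ 6.6533

The eigenvalues of A are the roots of its characteristic polynomial. With M = A (coefficients from the trace and determinant):
  p(λ) = det(λ I - M) = λ^2 + 5λ - 11.
For λ^2 + 5λ - 11 the discriminant is 69. It is nonnegative but not a perfect square, so the roots are real and irrational: λ = (-5 ± sqrt(69))/2 ≈ 1.6533, -6.6533.
Thus the eigenvalues (to 4 decimals) are 1.6533 (modulus 1.6533); -6.6533 (modulus 6.6533). The spectral radius is the largest modulus: r(A) = (5 + sqrt(69))/2 ≈ 6.6533. (Cross-check: r(A) ≤ ||A||_2 ≈ 6.9646; equality holds whenever A is normal, though it can also hold for some non-normal A.)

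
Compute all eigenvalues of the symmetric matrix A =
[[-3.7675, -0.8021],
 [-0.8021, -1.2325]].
sigma(A) ≈ {-4, -1}

A is real symmetric, so its spectrum consists of real eigenvalues. Expanding the characteristic polynomial of the displayed matrix gives
  det(λ I - A) = p(λ) = λ^2 + (5)λ + (4).
Solving p(λ) = 0 yields eigenvalues ≈ -4, -1. (A is shown rounded to 4 decimals, so these recover the underlying integer eigenvalues to within that precision.)
Verification: the trace of A = -5 equals the sum of eigenvalues -5, and det(A) ≈ 4.0001 matches the eigenvalue product 4.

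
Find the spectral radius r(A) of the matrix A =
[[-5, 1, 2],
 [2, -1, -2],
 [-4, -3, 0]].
r(A) ≈ 3.7692

The eigenvalues of A are the roots of its characteristic polynomial. With M = A (coefficients from the trace, the sum of principal 2x2 minors, and det A):
  p(λ) = det(λ I - M) = λ^3 + 6λ^2 + 5λ - 18.
No integer candidate from the rational root theorem (±divisors of 18) is a root, so the roots are irrational. The cubic discriminant is Δ = -2516 < 0, so there is one real root and a complex-conjugate pair. p(1) = -6 and p(2) = 24 have opposite signs, so a root lies in (1, 2); Newton's method refines it to λ ≈ 1.267. Dividing out (λ - (1.267)) leaves approximately λ^2 + 7.267λ + 14.2071. For λ^2 + 7.267λ + 14.2071 the discriminant is -4.0194. It is negative, so the remaining roots are the complex-conjugate pair λ ≈ -3.6335 ± 1.0024i. Their product equals the constant term, so |λ|^2 ≈ 14.2071 and |λ| ≈ 3.7692.
Thus the eigenvalues (to 4 decimals) are 1.267 (modulus 1.267); -3.6335 ± 1.0024i (modulus 3.7692). The spectral radius is the largest modulus: r(A) ≈ 3.7692. (Cross-check: r(A) ≤ ||A||_2 ≈ 7.072; equality holds whenever A is normal, though it can also hold for some non-normal A.)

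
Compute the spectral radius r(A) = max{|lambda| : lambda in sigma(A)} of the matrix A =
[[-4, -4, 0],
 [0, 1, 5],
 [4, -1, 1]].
r(A) ≈ 5.6328

The eigenvalues of A are the roots of its characteristic polynomial. With M = A (coefficients from the trace, the sum of principal 2x2 minors, and det A):
  p(λ) = det(λ I - M) = λ^3 + 2λ^2 - 2λ + 104.
No integer candidate from the rational root theorem (±divisors of 104) is a root, so the roots are irrational. The cubic discriminant is Δ = -302800 < 0, so there is one real root and a complex-conjugate pair. p(-6) = -28 and p(-5) = 39 have opposite signs, so a root lies in (-6, -5); Newton's method refines it to λ ≈ -5.6328. Dividing out (λ - (-5.6328)) leaves approximately λ^2 - 3.6328λ + 18.4632. For λ^2 - 3.6328λ + 18.4632 the discriminant is -60.6552. It is negative, so the remaining roots are the complex-conjugate pair λ ≈ 1.8164 ± 3.8941i. Their product equals the constant term, so |λ|^2 ≈ 18.4632 and |λ| ≈ 4.2969.
Thus the eigenvalues (to 4 decimals) are -5.6328 (modulus 5.6328); 1.8164 ± 3.8941i (modulus 4.2969). The spectral radius is the largest modulus: r(A) ≈ 5.6328. (Cross-check: r(A) ≤ ||A||_2 ≈ 6.3956; equality holds whenever A is normal, though it can also hold for some non-normal A.)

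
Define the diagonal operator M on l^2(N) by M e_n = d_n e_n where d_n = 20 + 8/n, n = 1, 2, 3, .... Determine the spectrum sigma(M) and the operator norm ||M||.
sigma(M) = {20 + 8/n : n ≥ 1} ∪ {20}; ||M|| = 28

A bounded diagonal operator on l^2 with diagonal entries d_n has spectrum equal to the closure of {d_n : n ≥ 1}: every d_n is an eigenvalue (with eigenvector e_n), so {d_n} ⊂ sigma(M); the spectrum is closed, so its closure is too; and for lambda not in the closure, (M - lambda I) has bounded inverse (the diagonal entries 1/(d_n - lambda) are bounded). For our sequence d_n = 20 + 8/n, n = 1, 2, 3, ...:
  - {d_n} = {20 + 8/n : n ≥ 1}; the only limit point is 20
  - closure = {20 + 8/n : n ≥ 1} ∪ {20}
For the norm: a diagonal operator has ||M|| = sup_n |d_n|. Here d_n = 20 + 8/n is positive and decreasing, so sup_n |d_n| = d_1 = 20 + 8 = 28. So ||M|| = 28.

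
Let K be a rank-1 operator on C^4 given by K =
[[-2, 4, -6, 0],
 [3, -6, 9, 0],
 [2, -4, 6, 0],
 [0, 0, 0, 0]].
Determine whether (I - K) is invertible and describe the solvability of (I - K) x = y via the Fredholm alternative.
(I - K) is invertible (det(I - K) = 3 ≠ 0), so for every y in C^4 the equation (I - K) x = y has a unique solution.

K has rank 1, so it is an outer product K = u v^T: every row of K is a multiple of one row vector. Reading off the entries, u = (2, -3, -2, 0) and v = (-1, 2, -3, 0) (row i of K equals u_i·v^T). A rank-one matrix u v^T satisfies K u = u (v·u) and kills the (3)-dimensional subspace v^⊥, so its characteristic polynomial is lambda^3 (lambda - v·u) with v·u = tr K = -2. Hence the eigenvalues of I - K are 1 (multiplicity 3) and 1 - (-2) = 3, so det(I - K) = 3. (Direct check: I - K =
[[3, -4, 6, 0],
 [-3, 7, -9, 0],
 [-2, 4, -5, 0],
 [0, 0, 0, 1]]
has determinant 3.) The finite-dimensional Fredholm alternative says: either (I - K) is invertible, or ker(I - K) ≠ {0} and then range(I - K) = ker((I - K)^*)^⊥, with dim ker(I - K) = dim ker((I - K)^*). Since det(I - K) ≠ 0, 1 is not an eigenvalue of K and ker(I - K) = {0}, so we are in the first case: for every y there is a unique x = (I - K)^(-1) y. Explicitly, by the Sherman–Morrison formula, (I - u v^T)^(-1) = I + u v^T/(1 - v·u), i.e. (I - K)^(-1) = I + K/(3).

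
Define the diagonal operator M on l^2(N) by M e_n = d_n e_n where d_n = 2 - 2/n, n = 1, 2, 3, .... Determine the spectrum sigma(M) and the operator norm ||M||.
sigma(M) = {2 - 2/n : n ≥ 1} ∪ {2}; ||M|| = 2

A bounded diagonal operator on l^2 with diagonal entries d_n has spectrum equal to the closure of {d_n : n ≥ 1}: every d_n is an eigenvalue (with eigenvector e_n), so {d_n} ⊂ sigma(M); the spectrum is closed, so its closure is too; and for lambda not in the closure, (M - lambda I) has bounded inverse (the diagonal entries 1/(d_n - lambda) are bounded). For our sequence d_n = 2 - 2/n, n = 1, 2, 3, ...:
  - {d_n} = {2 - 2/n : n ≥ 1}; the only limit point is 2
  - closure = {2 - 2/n : n ≥ 1} ∪ {2}
For the norm: a diagonal operator has ||M|| = sup_n |d_n|. Here d_n = 2 - 2/n increases monotonically from d_1 = 0 toward 2, with all terms in [0, 2); so sup_n |d_n| = 2 (the supremum is the limit, not attained). So ||M|| = 2.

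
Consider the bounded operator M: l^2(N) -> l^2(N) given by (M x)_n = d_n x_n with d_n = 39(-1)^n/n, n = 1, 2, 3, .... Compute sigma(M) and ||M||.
sigma(M) = {39(-1)^n/n : n ≥ 1} ∪ {0}; ||M|| = 39

A bounded diagonal operator on l^2 with diagonal entries d_n has spectrum equal to the closure of {d_n : n ≥ 1}: every d_n is an eigenvalue (with eigenvector e_n), so {d_n} ⊂ sigma(M); the spectrum is closed, so its closure is too; and for lambda not in the closure, (M - lambda I) has bounded inverse (the diagonal entries 1/(d_n - lambda) are bounded). For our sequence d_n = 39(-1)^n/n, n = 1, 2, 3, ...:
  - {d_n} = {39(-1)^n/n : n ≥ 1}; the only limit point is 0
  - closure = {39(-1)^n/n : n ≥ 1} ∪ {0}
For the norm: a diagonal operator has ||M|| = sup_n |d_n|. Here |d_n| = 39/n is decreasing, so sup_n |d_n| = |d_1| = 39. So ||M|| = 39.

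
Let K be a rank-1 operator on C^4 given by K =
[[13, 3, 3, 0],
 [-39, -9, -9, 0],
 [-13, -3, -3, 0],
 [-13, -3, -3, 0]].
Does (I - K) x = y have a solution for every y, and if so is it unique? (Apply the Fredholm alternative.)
(I - K) is singular (det(I - K) = 0, i.e. 1 ∈ sigma(K)). (I - K) x = y is solvable iff y ⊥ ker((I - K)^*) = span{(13, 3, 3, 0)}, i.e. iff 13y_1 + 3y_2 + 3y_3 = 0. When solvable, the solutions are x = y + c·(1, -3, -1, -1), c arbitrary (ker(I - K) = span{(1, -3, -1, -1)}, dimension 1).

K has rank 1, so it is an outer product K = u v^T: every row of K is a multiple of one row vector. Reading off the entries, u = (1, -3, -1, -1) and v = (13, 3, 3, 0) (row i of K equals u_i·v^T). A rank-one matrix u v^T satisfies K u = u (v·u) and kills the (3)-dimensional subspace v^⊥, so its characteristic polynomial is lambda^3 (lambda - v·u) with v·u = tr K = 1. Hence the eigenvalues of I - K are 1 (multiplicity 3) and 1 - (1) = 0, so det(I - K) = 0. (Direct check: I - K =
[[-12, -3, -3, 0],
 [39, 10, 9, 0],
 [13, 3, 4, 0],
 [13, 3, 3, 1]]
has determinant 0.) So 1 is an eigenvalue of K and (I - K) is not invertible. The finite-dimensional Fredholm alternative says: either (I - K) is invertible, or ker(I - K) ≠ {0} and then range(I - K) = ker((I - K)^*)^⊥, with dim ker(I - K) = dim ker((I - K)^*). We are in the second case, so we need both kernels. Kernel of I - K: (I - K) u = u - u (v·u) = u - u = 0, so ker(I - K) = span{u} = span{(1, -3, -1, -1)} (it is exactly 1-dimensional because rank(I - K) = 3). Kernel of the adjoint: K is real, so (I - K)^* = I - K^T = I - v u^T, and (I - v u^T) v = v - v (u·v) = 0; hence ker((I - K)^*) = span{v} = span{(13, 3, 3, 0)}. Therefore (I - K) x = y is solvable iff <y, v> = 0, i.e. iff 13y_1 + 3y_2 + 3y_3 = 0. When this holds, K y = u (v·y) = 0, so (I - K) y = y and x = y is a particular solution; the full solution set is the line x = y + c·u = y + c·(1, -3, -1, -1), c ∈ C.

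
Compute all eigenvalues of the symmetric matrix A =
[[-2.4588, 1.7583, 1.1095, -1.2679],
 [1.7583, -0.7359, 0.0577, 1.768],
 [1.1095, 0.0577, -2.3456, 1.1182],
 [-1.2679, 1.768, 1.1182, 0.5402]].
sigma(A) ≈ {-5, -2, 0, 2}

A is real symmetric, so its spectrum consists of real eigenvalues. Expanding the characteristic polynomial of the displayed matrix gives
  det(λ I - A) = p(λ) = λ^4 + (5)λ^3 + (-4)λ^2 + (-20)λ + (0).
Solving p(λ) = 0 yields eigenvalues ≈ -5, -2, 0, 2. (A is shown rounded to 4 decimals, so these recover the underlying integer eigenvalues to within that precision.)
Verification: the trace of A = -5 equals the sum of eigenvalues -5, and det(A) ≈ -0.0005 matches the eigenvalue product 0.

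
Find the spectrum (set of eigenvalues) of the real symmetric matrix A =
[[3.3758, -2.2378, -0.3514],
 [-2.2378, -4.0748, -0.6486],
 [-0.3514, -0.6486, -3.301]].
sigma(A) ≈ {-5, -3, 4}

A is real symmetric, so its spectrum consists of real eigenvalues. Expanding the characteristic polynomial of the displayed matrix gives
  det(λ I - A) = p(λ) = λ^3 + (4)λ^2 + (-17)λ + (-60.0011).
Solving p(λ) = 0 yields eigenvalues ≈ -5, -3, 4. (A is shown rounded to 4 decimals, so these recover the underlying integer eigenvalues to within that precision.)
Verification: the trace of A = -4 equals the sum of eigenvalues -4, and det(A) ≈ 60.0011 matches the eigenvalue product 60.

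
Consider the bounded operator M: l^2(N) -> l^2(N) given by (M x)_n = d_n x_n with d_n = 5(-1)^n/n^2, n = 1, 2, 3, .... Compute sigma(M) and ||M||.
sigma(M) = {5(-1)^n/n^2 : n ≥ 1} ∪ {0}; ||M|| = 5

A bounded diagonal operator on l^2 with diagonal entries d_n has spectrum equal to the closure of {d_n : n ≥ 1}: every d_n is an eigenvalue (with eigenvector e_n), so {d_n} ⊂ sigma(M); the spectrum is closed, so its closure is too; and for lambda not in the closure, (M - lambda I) has bounded inverse (the diagonal entries 1/(d_n - lambda) are bounded). For our sequence d_n = 5(-1)^n/n^2, n = 1, 2, 3, ...:
  - {d_n} = {5(-1)^n/n^2 : n ≥ 1}; the only limit point is 0
  - closure = {5(-1)^n/n^2 : n ≥ 1} ∪ {0}
For the norm: a diagonal operator has ||M|| = sup_n |d_n|. Here |d_n| = 5/n^2 is decreasing, so sup_n |d_n| = |d_1| = 5. So ||M|| = 5.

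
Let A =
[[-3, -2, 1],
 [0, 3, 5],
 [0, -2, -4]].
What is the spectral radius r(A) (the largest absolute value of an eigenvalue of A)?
r(A) = 3

The eigenvalues of A are the roots of its characteristic polynomial. With M = A (coefficients from the trace, the sum of principal 2x2 minors, and det A):
  p(λ) = det(λ I - M) = λ^3 + 4λ^2 + λ - 6.
By the rational root theorem any rational root is an integer divisor of 6. Testing λ = -3: p(-3) = -27 + 36 - 3 - 6 = 0, so λ = -3 is a root. Dividing out (λ + 3) leaves p(λ) = (λ + 3)(λ^2 + λ - 2). For λ^2 + λ - 2 the discriminant is 9. It is a perfect square (3^2), so the roots are rational: λ = (-1 ± 3)/2 = 1, -2.
Thus the eigenvalues (to 4 decimals) are 1 (modulus 1); -2 (modulus 2); -3 (modulus 3). The spectral radius is the largest modulus: r(A) = 3. (Cross-check: r(A) ≤ ||A||_2 ≈ 7.3445; equality holds whenever A is normal, though it can also hold for some non-normal A.)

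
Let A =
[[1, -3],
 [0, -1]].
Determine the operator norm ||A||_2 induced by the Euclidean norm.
||A||_2 = sqrt((11 + sqrt(117))/2) ≈ 3.3028 (= sqrt(largest eigenvalue of A^T A))

||A||_2 = sigma_max(A) = sqrt(lambda_max(A^T A)). Form the symmetric matrix M = A^T A =
[[1, -3],
 [-3, 10]].
Its characteristic polynomial (trace, determinant of M give the coefficients) is
  p(λ) = det(λ I - M) = λ^2 - 11λ + 1.
For λ^2 - 11λ + 1 the discriminant is 117. It is nonnegative but not a perfect square, so the roots are real and irrational: λ = (11 ± sqrt(117))/2 ≈ 10.9083, 0.0917.
So the eigenvalues of A^T A are ≈ 0.0917, 10.9083 (all ≥ 0, as they must be for A^T A). The largest is λ_max = (11 + sqrt(117))/2 ≈ 10.9083, hence ||A||_2 = sqrt(λ_max) = sqrt((11 + sqrt(117))/2) ≈ 3.3028.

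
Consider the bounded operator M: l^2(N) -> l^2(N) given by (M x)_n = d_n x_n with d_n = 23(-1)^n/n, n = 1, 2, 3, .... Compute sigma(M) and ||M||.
sigma(M) = {23(-1)^n/n : n ≥ 1} ∪ {0}; ||M|| = 23

A bounded diagonal operator on l^2 with diagonal entries d_n has spectrum equal to the closure of {d_n : n ≥ 1}: every d_n is an eigenvalue (with eigenvector e_n), so {d_n} ⊂ sigma(M); the spectrum is closed, so its closure is too; and for lambda not in the closure, (M - lambda I) has bounded inverse (the diagonal entries 1/(d_n - lambda) are bounded). For our sequence d_n = 23(-1)^n/n, n = 1, 2, 3, ...:
  - {d_n} = {23(-1)^n/n : n ≥ 1}; the only limit point is 0
  - closure = {23(-1)^n/n : n ≥ 1} ∪ {0}
For the norm: a diagonal operator has ||M|| = sup_n |d_n|. Here |d_n| = 23/n is decreasing, so sup_n |d_n| = |d_1| = 23. So ||M|| = 23.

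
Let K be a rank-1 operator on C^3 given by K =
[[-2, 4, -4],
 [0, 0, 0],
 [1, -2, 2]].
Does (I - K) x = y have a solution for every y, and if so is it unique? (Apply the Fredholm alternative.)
(I - K) is invertible (det(I - K) = 1 ≠ 0), so for every y in C^3 the equation (I - K) x = y has a unique solution.

K has rank 1, so it is an outer product K = u v^T: every row of K is a multiple of one row vector. Reading off the entries, u = (-2, 0, 1) and v = (1, -2, 2) (row i of K equals u_i·v^T). A rank-one matrix u v^T satisfies K u = u (v·u) and kills the (2)-dimensional subspace v^⊥, so its characteristic polynomial is lambda^2 (lambda - v·u) with v·u = tr K = 0. Hence the eigenvalues of I - K are 1 (multiplicity 2) and 1 - (0) = 1, so det(I - K) = 1. (Direct check: I - K =
[[3, -4, 4],
 [0, 1, 0],
 [-1, 2, -1]]
has determinant 1.) The finite-dimensional Fredholm alternative says: either (I - K) is invertible, or ker(I - K) ≠ {0} and then range(I - K) = ker((I - K)^*)^⊥, with dim ker(I - K) = dim ker((I - K)^*). Since det(I - K) ≠ 0, 1 is not an eigenvalue of K and ker(I - K) = {0}, so we are in the first case: for every y there is a unique x = (I - K)^(-1) y. Explicitly, by the Sherman–Morrison formula, (I - u v^T)^(-1) = I + u v^T/(1 - v·u), i.e. (I - K)^(-1) = I + K.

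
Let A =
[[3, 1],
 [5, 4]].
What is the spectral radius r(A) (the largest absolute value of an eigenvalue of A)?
r(A) = (7 + sqrt(21))/2 ≈ 5.7913

The eigenvalues of A are the roots of its characteristic polynomial. With M = A (coefficients from the trace and determinant):
  p(λ) = det(λ I - M) = λ^2 - 7λ + 7.
For λ^2 - 7λ + 7 the discriminant is 21. It is nonnegative but not a perfect square, so the roots are real and irrational: λ = (7 ± sqrt(21))/2 ≈ 5.7913, 1.2087.
Thus the eigenvalues (to 4 decimals) are 5.7913 (modulus 5.7913); 1.2087 (modulus 1.2087). The spectral radius is the largest modulus: r(A) = (7 + sqrt(21))/2 ≈ 5.7913. (Cross-check: r(A) ≤ ||A||_2 ≈ 7.0725; equality holds whenever A is normal, though it can also hold for some non-normal A.)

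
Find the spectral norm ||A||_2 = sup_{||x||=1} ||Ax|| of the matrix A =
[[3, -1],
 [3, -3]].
||A||_2 = sqrt((28 + sqrt(640))/2) ≈ 5.1623 (= sqrt(largest eigenvalue of A^T A))

||A||_2 = sigma_max(A) = sqrt(lambda_max(A^T A)). Form the symmetric matrix M = A^T A =
[[18, -12],
 [-12, 10]].
Its characteristic polynomial (trace, determinant of M give the coefficients) is
  p(λ) = det(λ I - M) = λ^2 - 28λ + 36.
For λ^2 - 28λ + 36 the discriminant is 640. It is nonnegative but not a perfect square, so the roots are real and irrational: λ = (28 ± sqrt(640))/2 ≈ 26.6491, 1.3509.
So the eigenvalues of A^T A are ≈ 1.3509, 26.6491 (all ≥ 0, as they must be for A^T A). The largest is λ_max = (28 + sqrt(640))/2 ≈ 26.6491, hence ||A||_2 = sqrt(λ_max) = sqrt((28 + sqrt(640))/2) ≈ 5.1623.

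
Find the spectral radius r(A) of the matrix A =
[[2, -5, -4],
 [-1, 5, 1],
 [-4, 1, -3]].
r(A) ≈ 7.1801

The eigenvalues of A are the roots of its characteristic polynomial. With M = A (coefficients from the trace, the sum of principal 2x2 minors, and det A):
  p(λ) = det(λ I - M) = λ^3 - 4λ^2 - 33λ + 73.
No integer candidate from the rational root theorem (±divisors of 73) is a root, so the roots are irrational. The cubic discriminant is Δ = 209425 > 0, so there are three distinct real roots. p(-6) = -89 and p(-5) = 13 have opposite signs, so a root lies in (-6, -5); Newton's method refines it to λ ≈ -5.1531. p(1) = 37 and p(2) = -1 have opposite signs, so a root lies in (1, 2); Newton's method refines it to λ ≈ 1.973. p(7) = -11 and p(8) = 65 have opposite signs, so a root lies in (7, 8); Newton's method refines it to λ ≈ 7.1801. Check (Vieta): the three roots sum to 4, matching tr M = 4.
Thus the eigenvalues (to 4 decimals) are -5.1531 (modulus 5.1531); 1.973 (modulus 1.973); 7.1801 (modulus 7.1801). The spectral radius is the largest modulus: r(A) ≈ 7.1801. (Cross-check: r(A) ≤ ||A||_2 ≈ 8.2907; equality holds whenever A is normal, though it can also hold for some non-normal A.)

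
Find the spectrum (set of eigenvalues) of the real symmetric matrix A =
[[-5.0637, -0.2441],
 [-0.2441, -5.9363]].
sigma(A) ≈ {-6, -5}

A is real symmetric, so its spectrum consists of real eigenvalues. Expanding the characteristic polynomial of the displayed matrix gives
  det(λ I - A) = p(λ) = λ^2 + (11)λ + (30).
Solving p(λ) = 0 yields eigenvalues ≈ -6, -5. (A is shown rounded to 4 decimals, so these recover the underlying integer eigenvalues to within that precision.)
Verification: the trace of A = -11 equals the sum of eigenvalues -11, and det(A) ≈ 30.0001 matches the eigenvalue product 30.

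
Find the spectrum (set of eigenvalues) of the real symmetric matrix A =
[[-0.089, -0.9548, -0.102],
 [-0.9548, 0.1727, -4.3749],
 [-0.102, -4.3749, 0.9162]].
sigma(A) ≈ {-4, 0, 5}

A is real symmetric, so its spectrum consists of real eigenvalues. Expanding the characteristic polynomial of the displayed matrix gives
  det(λ I - A) = p(λ) = λ^3 + (-1)λ^2 + (-20)λ + (0).
Solving p(λ) = 0 yields eigenvalues ≈ -4, 0, 5. (A is shown rounded to 4 decimals, so these recover the underlying integer eigenvalues to within that precision.)
Verification: the trace of A = 1 equals the sum of eigenvalues 1, and det(A) ≈ 0.0002 matches the eigenvalue product 0.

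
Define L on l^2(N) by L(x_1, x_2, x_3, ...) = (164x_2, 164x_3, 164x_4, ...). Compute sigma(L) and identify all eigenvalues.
sigma(L) = closed disk {z in C : |z| ≤ 164}; sigma_p(L) = open disk {z in C : |z| < 164}

Note L = 164·V where V is the unit left shift (V x)_k = x_{k+1}; so sigma(L) = 164·sigma(V) and ||L|| = 164||V||. ||L x||^2 = 26896sum_{k≥2} |x_k|^2 ≤ 26896||x||^2, with equality on {x : x_1 = 0}, so ||L|| = 164. For any lambda with |lambda| < 164, set r = lambda/164 (|r| < 1); the vector x = (1, r, r^2, ...) is in l^2 and satisfies L x = 164(r, r^2, ...) = lambda x, so lambda is an eigenvalue. On the boundary |lambda| = 164 the geometric series diverges, so no l^2 eigenvector exists, but these lambda lie in the approximate point spectrum. Hence sigma(L) is the closed disk of radius 164 and sigma_p(L) is the open disk.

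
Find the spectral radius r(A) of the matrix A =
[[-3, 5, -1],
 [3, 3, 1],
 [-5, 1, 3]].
r(A) ≈ 5.7033

The eigenvalues of A are the roots of its characteristic polynomial. With M = A (coefficients from the trace, the sum of principal 2x2 minors, and det A):
  p(λ) = det(λ I - M) = λ^3 - 3λ^2 - 30λ + 112.
No integer candidate from the rational root theorem (±divisors of 112) is a root, so the roots are irrational. The cubic discriminant is Δ = -29052 < 0, so there is one real root and a complex-conjugate pair. p(-6) = -32 and p(-5) = 62 have opposite signs, so a root lies in (-6, -5); Newton's method refines it to λ ≈ -5.7033. Dividing out (λ - (-5.7033)) leaves approximately λ^2 - 8.7033λ + 19.6377. For λ^2 - 8.7033λ + 19.6377 the discriminant is -2.8032. It is negative, so the remaining roots are the complex-conjugate pair λ ≈ 4.3517 ± 0.8371i. Their product equals the constant term, so |λ|^2 ≈ 19.6377 and |λ| ≈ 4.4314.
Thus the eigenvalues (to 4 decimals) are -5.7033 (modulus 5.7033); 4.3517 ± 0.8371i (modulus 4.4314). The spectral radius is the largest modulus: r(A) ≈ 5.7033. (Cross-check: r(A) ≤ ||A||_2 ≈ 7.2293; equality holds whenever A is normal, though it can also hold for some non-normal A.)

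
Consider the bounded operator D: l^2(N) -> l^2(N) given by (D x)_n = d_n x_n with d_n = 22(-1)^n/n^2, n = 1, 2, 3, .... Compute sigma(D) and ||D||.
sigma(D) = {22(-1)^n/n^2 : n ≥ 1} ∪ {0}; ||D|| = 22

A bounded diagonal operator on l^2 with diagonal entries d_n has spectrum equal to the closure of {d_n : n ≥ 1}: every d_n is an eigenvalue (with eigenvector e_n), so {d_n} ⊂ sigma(D); the spectrum is closed, so its closure is too; and for lambda not in the closure, (D - lambda I) has bounded inverse (the diagonal entries 1/(d_n - lambda) are bounded). For our sequence d_n = 22(-1)^n/n^2, n = 1, 2, 3, ...:
  - {d_n} = {22(-1)^n/n^2 : n ≥ 1}; the only limit point is 0
  - closure = {22(-1)^n/n^2 : n ≥ 1} ∪ {0}
For the norm: a diagonal operator has ||D|| = sup_n |d_n|. Here |d_n| = 22/n^2 is decreasing, so sup_n |d_n| = |d_1| = 22. So ||D|| = 22.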